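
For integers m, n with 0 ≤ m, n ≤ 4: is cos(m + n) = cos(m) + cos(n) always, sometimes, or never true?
Never true

The claim fails for every pair in the range. For instance at (m, n) = (3, 1): LHS = cos(4) ≈ -0.6536, RHS = cos(3) + cos(1) ≈ -0.4497.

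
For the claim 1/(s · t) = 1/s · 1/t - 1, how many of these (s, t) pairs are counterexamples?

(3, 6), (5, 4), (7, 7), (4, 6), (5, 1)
5

Testing each pair:
(3, 6): LHS = 1/18, RHS = -17/18 → counterexample
(5, 4): LHS = 1/20, RHS = -19/20 → counterexample
(7, 7): LHS = 1/49, RHS = -48/49 → counterexample
(4, 6): LHS = 1/24, RHS = -23/24 → counterexample
(5, 1): LHS = 1/5, RHS = -4/5 → counterexample

That makes 5 counterexamples.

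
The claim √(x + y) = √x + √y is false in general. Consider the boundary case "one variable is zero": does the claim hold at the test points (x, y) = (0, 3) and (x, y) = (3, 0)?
Yes, holds at both test points

At (0, 3): LHS = √(3) ≈ 1.732, RHS = √(3) ≈ 1.732 → equal
At (3, 0): LHS = √(3) ≈ 1.732, RHS = √(3) ≈ 1.732 → equal

So the claim does hold at both of these boundary points, even though it is not an identity.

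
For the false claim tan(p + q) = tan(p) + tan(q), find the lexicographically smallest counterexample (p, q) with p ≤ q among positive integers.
(p, q) = (1, 1)

Substituting (1, 1) into the claim:
LHS = tan(1 + 1) = tan(2) ≈ -2.185
RHS = tan(1) + tan(1) = 2·tan(1) ≈ 3.115

Since LHS ≠ RHS, this pair disproves the claim, and no lexicographically smaller pair (p ≤ q, positive integers) does.

For instance (4, 4) is also a counterexample (LHS = tan(8) ≈ -6.8, RHS = 2·tan(4) ≈ 2.316), but it's lexicographically larger.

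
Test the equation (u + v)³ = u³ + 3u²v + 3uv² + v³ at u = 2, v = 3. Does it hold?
Substituting u = 2, v = 3:

LHS = (2 + 3)³ = 125
RHS = 2³ + 3·2²·3 + 3·2·3² + 3³ = 125

LHS = RHS, so the equation holds at this point.

Answer: Holds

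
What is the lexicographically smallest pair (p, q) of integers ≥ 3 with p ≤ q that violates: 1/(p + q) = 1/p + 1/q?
Substituting (3, 3) into the claim:
LHS = 1/(3 + 3) = 1/6
RHS = 1/3 + 1/3 = 2/3

Since LHS ≠ RHS, this pair disproves the claim, and no lexicographically smaller pair (p ≤ q, integers ≥ 3) does.

For instance (3, 6) is also a counterexample (LHS = 1/9, RHS = 1/2), but it's lexicographically larger.

Answer: (p, q) = (3, 3)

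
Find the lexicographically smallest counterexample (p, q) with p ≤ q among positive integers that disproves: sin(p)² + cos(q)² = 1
At (1, 1): both sides equal 1, so it holds there.

Substituting (1, 2) into the claim:
LHS = sin(1)² + cos(2)² ≈ 0.8813
RHS = 1

Since LHS ≠ RHS, this pair disproves the claim, and no lexicographically smaller pair (p ≤ q, positive integers) does.

For instance (2, 5) is also a counterexample (LHS = cos(5)² + sin(2)² ≈ 0.9073, RHS = 1), but it's lexicographically larger.

Answer: (p, q) = (1, 2)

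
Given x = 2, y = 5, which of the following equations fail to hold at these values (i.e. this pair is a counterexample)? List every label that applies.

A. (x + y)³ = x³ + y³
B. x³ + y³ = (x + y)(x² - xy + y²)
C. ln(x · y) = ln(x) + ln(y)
A

Evaluating each claim at the given values:
A. LHS = 343, RHS = 133 → fails here (LHS ≠ RHS)
B. LHS = 133, RHS = 133 → holds here (LHS = RHS)
C. LHS = ln(10) ≈ 2.303, RHS = ln(2) + ln(5) ≈ 2.303 → holds here (LHS = RHS)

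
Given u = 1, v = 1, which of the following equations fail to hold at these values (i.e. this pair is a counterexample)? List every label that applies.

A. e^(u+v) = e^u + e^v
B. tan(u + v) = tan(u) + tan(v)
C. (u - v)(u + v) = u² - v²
Evaluating each claim at the given values:
A. LHS = e^2 ≈ 7.389, RHS = 2·e ≈ 5.437 → fails here (LHS ≠ RHS)
B. LHS = tan(2) ≈ -2.185, RHS = 2·tan(1) ≈ 3.115 → fails here (LHS ≠ RHS)
C. LHS = 0, RHS = 0 → holds here (LHS = RHS)

Answer: A, B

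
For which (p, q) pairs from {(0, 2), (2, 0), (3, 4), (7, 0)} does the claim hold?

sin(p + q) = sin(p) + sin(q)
Testing each pair:
(0, 2): LHS = sin(2) ≈ 0.9093, RHS = sin(2) ≈ 0.9093 → holds
(2, 0): LHS = sin(2) ≈ 0.9093, RHS = sin(2) ≈ 0.9093 → holds
(3, 4): LHS = sin(7) ≈ 0.657, RHS = sin(4) + sin(3) ≈ -0.6157 → fails
(7, 0): LHS = sin(7) ≈ 0.657, RHS = sin(7) ≈ 0.657 → holds

3 of 4 pairs satisfy the claim.

Answer: (0, 2), (2, 0), (7, 0)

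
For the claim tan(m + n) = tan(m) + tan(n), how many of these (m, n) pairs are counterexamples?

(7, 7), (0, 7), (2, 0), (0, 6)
Testing each pair:
(7, 7): LHS = tan(14) ≈ 7.245, RHS = 2·tan(7) ≈ 1.743 → counterexample
(0, 7): LHS = tan(7) ≈ 0.8714, RHS = tan(7) ≈ 0.8714 → satisfies claim
(2, 0): LHS = tan(2) ≈ -2.185, RHS = tan(2) ≈ -2.185 → satisfies claim
(0, 6): LHS = tan(6) ≈ -0.291, RHS = tan(6) ≈ -0.291 → satisfies claim

That makes 1 counterexample.

Answer: 1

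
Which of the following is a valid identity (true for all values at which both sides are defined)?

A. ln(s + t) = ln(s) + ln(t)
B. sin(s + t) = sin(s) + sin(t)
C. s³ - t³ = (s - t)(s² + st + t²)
C

A: fails at (4, 6) — LHS = ln(10) ≈ 2.303, RHS = ln(4) + ln(6) ≈ 3.178.
B: fails at (2, 4) — LHS = sin(6) ≈ -0.2794, RHS = sin(4) + sin(2) ≈ 0.1525.
C: holds — e.g. at (1, 5), both sides equal -124.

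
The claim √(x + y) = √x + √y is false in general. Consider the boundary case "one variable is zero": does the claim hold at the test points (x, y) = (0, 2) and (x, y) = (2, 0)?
Yes, holds at both test points

At (0, 2): LHS = √(2) ≈ 1.414, RHS = √(2) ≈ 1.414 → equal
At (2, 0): LHS = √(2) ≈ 1.414, RHS = √(2) ≈ 1.414 → equal

So the claim does hold at both of these boundary points, even though it is not an identity.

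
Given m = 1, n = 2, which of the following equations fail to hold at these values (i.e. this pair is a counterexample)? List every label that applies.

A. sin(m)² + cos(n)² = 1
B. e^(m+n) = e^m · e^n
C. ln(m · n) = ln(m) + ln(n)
A

Evaluating each claim at the given values:
A. LHS = cos(2)² + sin(1)² ≈ 0.8813, RHS = 1 → fails here (LHS ≠ RHS)
B. LHS = e^3 ≈ 20.09, RHS = e^3 ≈ 20.09 → holds here (LHS = RHS)
C. LHS = ln(2) ≈ 0.6931, RHS = ln(2) ≈ 0.6931 → holds here (LHS = RHS)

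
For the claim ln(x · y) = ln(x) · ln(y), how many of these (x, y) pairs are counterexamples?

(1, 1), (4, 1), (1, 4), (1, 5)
3

Testing each pair:
(1, 1): LHS = 0, RHS = 0 → satisfies claim
(4, 1): LHS = ln(4) ≈ 1.386, RHS = 0 → counterexample
(1, 4): LHS = ln(4) ≈ 1.386, RHS = 0 → counterexample
(1, 5): LHS = ln(5) ≈ 1.609, RHS = 0 → counterexample

That makes 3 counterexamples.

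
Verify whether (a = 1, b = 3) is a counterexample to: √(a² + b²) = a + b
Yes

Substituting a = 1, b = 3:
LHS = √(1² + 3²) = √(10) ≈ 3.162
RHS = 1 + 3 = 4

Since LHS ≠ RHS, this pair disproves the claim.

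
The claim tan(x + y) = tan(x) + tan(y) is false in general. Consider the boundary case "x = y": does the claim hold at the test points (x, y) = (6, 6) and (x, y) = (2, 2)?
At (6, 6): LHS = tan(12) ≈ -0.6359 ≠ RHS = 2·tan(6) ≈ -0.582
At (2, 2): LHS = tan(4) ≈ 1.158 ≠ RHS = 2·tan(2) ≈ -4.37

Answer: No, fails at both test points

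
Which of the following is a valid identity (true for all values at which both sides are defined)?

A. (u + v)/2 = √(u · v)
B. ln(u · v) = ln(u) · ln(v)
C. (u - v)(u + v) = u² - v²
A: fails at (4, 5) — LHS = 9/2, RHS = 2·√(5) ≈ 4.472.
B: fails at (4, 4) — LHS = ln(16) ≈ 2.773, RHS = ln(4)² ≈ 1.922.
C: holds — e.g. at (3, 3), both sides equal 0.

Answer: C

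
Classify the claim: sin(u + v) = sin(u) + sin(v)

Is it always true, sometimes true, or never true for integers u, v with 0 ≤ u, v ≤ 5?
Sometimes true

It holds at (u, v) = (5, 0) (both sides equal sin(5) ≈ -0.9589), but fails at (u, v) = (1, 4) (LHS = sin(5) ≈ -0.9589, RHS = sin(4) + sin(1) ≈ 0.08467).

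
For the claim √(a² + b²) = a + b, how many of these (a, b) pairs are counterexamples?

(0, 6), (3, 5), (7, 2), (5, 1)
3

Testing each pair:
(0, 6): LHS = 6, RHS = 6 → satisfies claim
(3, 5): LHS = √(34) ≈ 5.831, RHS = 8 → counterexample
(7, 2): LHS = √(53) ≈ 7.28, RHS = 9 → counterexample
(5, 1): LHS = √(26) ≈ 5.099, RHS = 6 → counterexample

That makes 3 counterexamples.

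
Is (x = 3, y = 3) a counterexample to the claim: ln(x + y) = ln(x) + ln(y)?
Substituting x = 3, y = 3:
LHS = ln(3 + 3) = ln(6) ≈ 1.792
RHS = ln(3) + ln(3) = 2·ln(3) ≈ 2.197

Since LHS ≠ RHS, this pair disproves the claim.

Answer: Yes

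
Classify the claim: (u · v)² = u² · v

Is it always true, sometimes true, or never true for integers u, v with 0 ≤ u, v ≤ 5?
It holds at (u, v) = (3, 1) (both sides equal 9), but fails at (u, v) = (2, 4) (LHS = 64, RHS = 16).

Answer: Sometimes true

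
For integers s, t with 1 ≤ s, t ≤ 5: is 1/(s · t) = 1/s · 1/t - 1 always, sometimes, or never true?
The claim fails for every pair in the range. For instance at (s, t) = (3, 2): LHS = 1/6, RHS = -5/6.

Answer: Never true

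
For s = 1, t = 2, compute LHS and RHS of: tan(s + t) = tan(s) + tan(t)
LHS = tan(1 + 2) = tan(3) ≈ -0.1425
RHS = tan(1) + tan(2) ≈ -0.6276

LHS ≠ RHS (they differ by about 0.4851), so the equation does not hold here.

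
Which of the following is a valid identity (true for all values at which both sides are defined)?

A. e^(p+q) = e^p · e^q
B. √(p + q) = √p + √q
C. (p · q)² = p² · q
A: holds — e.g. at (2, 5), both sides equal e^7 ≈ 1097.
B: fails at (2, 3) — LHS = √(5) ≈ 2.236, RHS = √(2) + √(3) ≈ 3.146.
C: fails at (5, 5) — LHS = 625, RHS = 125.

Answer: A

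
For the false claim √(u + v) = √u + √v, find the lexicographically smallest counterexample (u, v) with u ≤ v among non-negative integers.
(u, v) = (1, 1)

At (0, 2): both sides equal √(2) ≈ 1.414, so it holds there.
At (0, 4): both sides equal 2, so it holds there.

Substituting (1, 1) into the claim:
LHS = √(1 + 1) = √(2) ≈ 1.414
RHS = √1 + √1 = 2

Since LHS ≠ RHS, this pair disproves the claim, and no lexicographically smaller pair (u ≤ v, non-negative integers) does.

For instance (1, 3) is also a counterexample (LHS = 2, RHS = 1 + √(3) ≈ 2.732), but it's lexicographically larger.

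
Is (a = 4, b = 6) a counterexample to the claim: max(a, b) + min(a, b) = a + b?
Substituting a = 4, b = 6:
LHS = max(4, 6) + min(4, 6) = 10
RHS = 4 + 6 = 10

The sides agree, so this pair does not disprove the claim.

Answer: No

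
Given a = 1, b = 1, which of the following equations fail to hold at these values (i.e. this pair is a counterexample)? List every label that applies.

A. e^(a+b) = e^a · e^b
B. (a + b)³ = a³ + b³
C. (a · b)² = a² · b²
Evaluating each claim at the given values:
A. LHS = e^2 ≈ 7.389, RHS = e^2 ≈ 7.389 → holds here (LHS = RHS)
B. LHS = 8, RHS = 2 → fails here (LHS ≠ RHS)
C. LHS = 1, RHS = 1 → holds here (LHS = RHS)

Answer: B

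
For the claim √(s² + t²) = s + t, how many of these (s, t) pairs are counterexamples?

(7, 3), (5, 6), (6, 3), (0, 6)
Testing each pair:
(7, 3): LHS = √(58) ≈ 7.616, RHS = 10 → counterexample
(5, 6): LHS = √(61) ≈ 7.81, RHS = 11 → counterexample
(6, 3): LHS = 3·√(5) ≈ 6.708, RHS = 9 → counterexample
(0, 6): LHS = 6, RHS = 6 → satisfies claim

That makes 3 counterexamples.

Answer: 3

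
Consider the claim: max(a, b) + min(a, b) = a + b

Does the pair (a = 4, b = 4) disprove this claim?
No

Substituting a = 4, b = 4:
LHS = max(4, 4) + min(4, 4) = 8
RHS = 4 + 4 = 8

The sides agree, so this pair does not disprove the claim.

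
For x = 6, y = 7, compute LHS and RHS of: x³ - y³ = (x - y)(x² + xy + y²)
LHS = 6³ - 7³ = -127
RHS = (6 - 7)(6² + 6·7 + 7²) = -127

LHS = RHS: the two sides agree.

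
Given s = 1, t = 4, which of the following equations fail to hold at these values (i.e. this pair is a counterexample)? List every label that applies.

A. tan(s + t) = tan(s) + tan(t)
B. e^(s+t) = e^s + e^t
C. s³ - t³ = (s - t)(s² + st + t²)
A, B

Evaluating each claim at the given values:
A. LHS = tan(5) ≈ -3.381, RHS = tan(4) + tan(1) ≈ 2.715 → fails here (LHS ≠ RHS)
B. LHS = e^5 ≈ 148.4, RHS = e + e^4 ≈ 57.32 → fails here (LHS ≠ RHS)
C. LHS = -63, RHS = -63 → holds here (LHS = RHS)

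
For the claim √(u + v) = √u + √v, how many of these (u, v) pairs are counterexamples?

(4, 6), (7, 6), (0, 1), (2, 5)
Testing each pair:
(4, 6): LHS = √(10) ≈ 3.162, RHS = 2 + √(6) ≈ 4.449 → counterexample
(7, 6): LHS = √(13) ≈ 3.606, RHS = √(6) + √(7) ≈ 5.095 → counterexample
(0, 1): LHS = 1, RHS = 1 → satisfies claim
(2, 5): LHS = √(7) ≈ 2.646, RHS = √(2) + √(5) ≈ 3.65 → counterexample

That makes 3 counterexamples.

Answer: 3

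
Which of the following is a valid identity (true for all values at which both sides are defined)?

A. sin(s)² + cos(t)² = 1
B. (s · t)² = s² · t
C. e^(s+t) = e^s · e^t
C

A: fails at (3, 7) — LHS = sin(3)² + cos(7)² ≈ 0.5883, RHS = 1.
B: fails at (2, 5) — LHS = 100, RHS = 20.
C: holds — e.g. at (6, 7), both sides equal e^13 ≈ 442413.4.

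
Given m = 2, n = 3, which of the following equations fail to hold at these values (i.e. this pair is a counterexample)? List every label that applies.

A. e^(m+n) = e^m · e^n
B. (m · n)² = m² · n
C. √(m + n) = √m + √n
Evaluating each claim at the given values:
A. LHS = e^5 ≈ 148.4, RHS = e^5 ≈ 148.4 → holds here (LHS = RHS)
B. LHS = 36, RHS = 12 → fails here (LHS ≠ RHS)
C. LHS = √(5) ≈ 2.236, RHS = √(2) + √(3) ≈ 3.146 → fails here (LHS ≠ RHS)

Answer: B, C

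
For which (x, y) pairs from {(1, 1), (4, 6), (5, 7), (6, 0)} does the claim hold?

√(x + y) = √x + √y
Testing each pair:
(1, 1): LHS = √(2) ≈ 1.414, RHS = 2 → fails
(4, 6): LHS = √(10) ≈ 3.162, RHS = 2 + √(6) ≈ 4.449 → fails
(5, 7): LHS = 2·√(3) ≈ 3.464, RHS = √(5) + √(7) ≈ 4.882 → fails
(6, 0): LHS = √(6) ≈ 2.449, RHS = √(6) ≈ 2.449 → holds

1 of 4 pairs satisfies the claim.

Answer: (6, 0)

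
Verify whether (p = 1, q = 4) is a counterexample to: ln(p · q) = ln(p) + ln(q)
No

Substituting p = 1, q = 4:
LHS = ln(1 · 4) = ln(4) ≈ 1.386
RHS = ln(1) + ln(4) = ln(4) ≈ 1.386

The sides agree, so this pair does not disprove the claim.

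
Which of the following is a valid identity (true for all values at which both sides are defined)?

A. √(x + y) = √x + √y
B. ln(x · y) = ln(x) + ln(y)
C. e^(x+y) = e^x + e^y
B

A: fails at (3, 4) — LHS = √(7) ≈ 2.646, RHS = √(3) + 2 ≈ 3.732.
B: holds — e.g. at (5, 8), both sides equal ln(40) ≈ 3.689.
C: fails at (4, 5) — LHS = e^9 ≈ 8103, RHS = e^4 + e^5 ≈ 203.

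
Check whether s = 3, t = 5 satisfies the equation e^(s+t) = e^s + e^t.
Fails

Substituting s = 3, t = 5:

LHS = e^(3+5) = e^8 ≈ 2981
RHS = e^3 + e^5 ≈ 168.5

LHS ≠ RHS, so the equation does not hold at this point.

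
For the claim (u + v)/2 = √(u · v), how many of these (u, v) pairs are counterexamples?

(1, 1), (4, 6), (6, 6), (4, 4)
Testing each pair:
(1, 1): LHS = 1, RHS = 1 → satisfies claim
(4, 6): LHS = 5, RHS = 2·√(6) ≈ 4.899 → counterexample
(6, 6): LHS = 6, RHS = 6 → satisfies claim
(4, 4): LHS = 4, RHS = 4 → satisfies claim

That makes 1 counterexample.

Answer: 1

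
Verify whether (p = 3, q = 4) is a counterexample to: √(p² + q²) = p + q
Substituting p = 3, q = 4:
LHS = √(3² + 4²) = 5
RHS = 3 + 4 = 7

Since LHS ≠ RHS, this pair disproves the claim.

Answer: Yes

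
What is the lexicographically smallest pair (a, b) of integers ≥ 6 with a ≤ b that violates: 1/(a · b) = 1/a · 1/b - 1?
(a, b) = (6, 6)

Substituting (6, 6) into the claim:
LHS = 1/(6 · 6) = 1/36
RHS = 1/6 · 1/6 - 1 = -35/36

Since LHS ≠ RHS, this pair disproves the claim, and no lexicographically smaller pair (a ≤ b, integers ≥ 6) does.

For instance (13, 13) is also a counterexample (LHS = 1/169, RHS = -168/169), but it's lexicographically larger.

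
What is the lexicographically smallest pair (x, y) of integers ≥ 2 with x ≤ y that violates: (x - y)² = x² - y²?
At (2, 2): both sides equal 0, so it holds there.

Substituting (2, 3) into the claim:
LHS = (2 - 3)² = 1
RHS = 2² - 3² = -5

Since LHS ≠ RHS, this pair disproves the claim, and no lexicographically smaller pair (x ≤ y, integers ≥ 2) does.

For instance (7, 9) is also a counterexample (LHS = 4, RHS = -32), but it's lexicographically larger.

Answer: (x, y) = (2, 3)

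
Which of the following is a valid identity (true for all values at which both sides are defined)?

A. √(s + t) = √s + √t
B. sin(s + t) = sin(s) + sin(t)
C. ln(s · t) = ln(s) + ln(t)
C

A: fails at (3, 5) — LHS = 2·√(2) ≈ 2.828, RHS = √(3) + √(5) ≈ 3.968.
B: fails at (2, 5) — LHS = sin(7) ≈ 0.657, RHS = sin(5) + sin(2) ≈ -0.04963.
C: holds — e.g. at (1, 3), both sides equal ln(3) ≈ 1.099.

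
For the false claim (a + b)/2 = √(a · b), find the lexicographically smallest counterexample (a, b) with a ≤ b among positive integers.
Substituting (1, 2) into the claim:
LHS = (1 + 2)/2 = 3/2
RHS = √(1 · 2) = √(2) ≈ 1.414

Since LHS ≠ RHS, this pair disproves the claim, and no lexicographically smaller pair (a ≤ b, positive integers) does.

For instance (2, 7) is also a counterexample (LHS = 9/2, RHS = √(14) ≈ 3.742), but it's lexicographically larger.

Answer: (a, b) = (1, 2)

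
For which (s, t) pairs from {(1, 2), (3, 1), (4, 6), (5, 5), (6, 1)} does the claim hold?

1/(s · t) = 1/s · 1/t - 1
Testing each pair:
(1, 2): LHS = 1/2, RHS = -1/2 → fails
(3, 1): LHS = 1/3, RHS = -2/3 → fails
(4, 6): LHS = 1/24, RHS = -23/24 → fails
(5, 5): LHS = 1/25, RHS = -24/25 → fails
(6, 1): LHS = 1/6, RHS = -5/6 → fails

No pair satisfies the claim.

Answer: None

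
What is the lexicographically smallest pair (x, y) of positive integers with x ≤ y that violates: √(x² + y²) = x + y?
(x, y) = (1, 1)

Substituting (1, 1) into the claim:
LHS = √(1² + 1²) = √(2) ≈ 1.414
RHS = 1 + 1 = 2

Since LHS ≠ RHS, this pair disproves the claim, and no lexicographically smaller pair (x ≤ y, positive integers) does.

For instance (3, 5) is also a counterexample (LHS = √(34) ≈ 5.831, RHS = 8), but it's lexicographically larger.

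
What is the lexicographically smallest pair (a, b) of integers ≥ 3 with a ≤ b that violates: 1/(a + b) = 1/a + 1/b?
Substituting (3, 3) into the claim:
LHS = 1/(3 + 3) = 1/6
RHS = 1/3 + 1/3 = 2/3

Since LHS ≠ RHS, this pair disproves the claim, and no lexicographically smaller pair (a ≤ b, integers ≥ 3) does.

For instance (10, 10) is also a counterexample (LHS = 1/20, RHS = 1/5), but it's lexicographically larger.

Answer: (a, b) = (3, 3)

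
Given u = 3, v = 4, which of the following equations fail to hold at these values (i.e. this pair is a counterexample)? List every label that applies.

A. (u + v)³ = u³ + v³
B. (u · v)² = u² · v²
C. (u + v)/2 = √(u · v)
A, C

Evaluating each claim at the given values:
A. LHS = 343, RHS = 91 → fails here (LHS ≠ RHS)
B. LHS = 144, RHS = 144 → holds here (LHS = RHS)
C. LHS = 7/2, RHS = 2·√(3) ≈ 3.464 → fails here (LHS ≠ RHS)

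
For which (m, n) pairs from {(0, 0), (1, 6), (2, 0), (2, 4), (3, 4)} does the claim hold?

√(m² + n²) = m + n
Testing each pair:
(0, 0): LHS = 0, RHS = 0 → holds
(1, 6): LHS = √(37) ≈ 6.083, RHS = 7 → fails
(2, 0): LHS = 2, RHS = 2 → holds
(2, 4): LHS = 2·√(5) ≈ 4.472, RHS = 6 → fails
(3, 4): LHS = 5, RHS = 7 → fails

2 of 5 pairs satisfy the claim.

Answer: (0, 0), (2, 0)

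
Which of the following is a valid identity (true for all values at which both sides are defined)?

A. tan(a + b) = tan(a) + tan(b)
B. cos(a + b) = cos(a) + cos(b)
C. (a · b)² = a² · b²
C

A: fails at (1, 2) — LHS = tan(3) ≈ -0.1425, RHS = tan(2) + tan(1) ≈ -0.6276.
B: fails at (4, 4) — LHS = cos(8) ≈ -0.1455, RHS = 2·cos(4) ≈ -1.307.
C: holds — e.g. at (4, 6), both sides equal 576.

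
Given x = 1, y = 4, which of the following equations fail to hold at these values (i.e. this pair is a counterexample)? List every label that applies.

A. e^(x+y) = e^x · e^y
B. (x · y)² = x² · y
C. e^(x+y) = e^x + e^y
B, C

Evaluating each claim at the given values:
A. LHS = e^5 ≈ 148.4, RHS = e^5 ≈ 148.4 → holds here (LHS = RHS)
B. LHS = 16, RHS = 4 → fails here (LHS ≠ RHS)
C. LHS = e^5 ≈ 148.4, RHS = e + e^4 ≈ 57.32 → fails here (LHS ≠ RHS)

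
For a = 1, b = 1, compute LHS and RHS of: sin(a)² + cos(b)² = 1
LHS = sin(1)² + cos(1)² = 1
RHS = 1

LHS = RHS: the two sides agree.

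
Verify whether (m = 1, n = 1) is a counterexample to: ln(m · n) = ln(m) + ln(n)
Substituting m = 1, n = 1:
LHS = ln(1 · 1) = 0
RHS = ln(1) + ln(1) = 0

The sides agree, so this pair does not disprove the claim.

Answer: No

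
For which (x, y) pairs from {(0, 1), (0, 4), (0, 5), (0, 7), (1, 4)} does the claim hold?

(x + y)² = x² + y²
(0, 1), (0, 4), (0, 5), (0, 7)

Testing each pair:
(0, 1): LHS = 1, RHS = 1 → holds
(0, 4): LHS = 16, RHS = 16 → holds
(0, 5): LHS = 25, RHS = 25 → holds
(0, 7): LHS = 49, RHS = 49 → holds
(1, 4): LHS = 25, RHS = 17 → fails

4 of 5 pairs satisfy the claim.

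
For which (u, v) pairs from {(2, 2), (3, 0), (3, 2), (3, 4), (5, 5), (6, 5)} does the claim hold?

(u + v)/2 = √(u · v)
(2, 2), (5, 5)

Testing each pair:
(2, 2): LHS = 2, RHS = 2 → holds
(3, 0): LHS = 3/2, RHS = 0 → fails
(3, 2): LHS = 5/2, RHS = √(6) ≈ 2.449 → fails
(3, 4): LHS = 7/2, RHS = 2·√(3) ≈ 3.464 → fails
(5, 5): LHS = 5, RHS = 5 → holds
(6, 5): LHS = 11/2, RHS = √(30) ≈ 5.477 → fails

2 of 6 pairs satisfy the claim.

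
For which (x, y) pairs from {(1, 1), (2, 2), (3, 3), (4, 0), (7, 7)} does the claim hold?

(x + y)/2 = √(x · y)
(1, 1), (2, 2), (3, 3), (7, 7)

Testing each pair:
(1, 1): LHS = 1, RHS = 1 → holds
(2, 2): LHS = 2, RHS = 2 → holds
(3, 3): LHS = 3, RHS = 3 → holds
(4, 0): LHS = 2, RHS = 0 → fails
(7, 7): LHS = 7, RHS = 7 → holds

4 of 5 pairs satisfy the claim.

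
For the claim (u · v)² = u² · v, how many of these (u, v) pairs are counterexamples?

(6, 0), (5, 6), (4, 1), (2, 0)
Testing each pair:
(6, 0): LHS = 0, RHS = 0 → satisfies claim
(5, 6): LHS = 900, RHS = 150 → counterexample
(4, 1): LHS = 16, RHS = 16 → satisfies claim
(2, 0): LHS = 0, RHS = 0 → satisfies claim

That makes 1 counterexample.

Answer: 1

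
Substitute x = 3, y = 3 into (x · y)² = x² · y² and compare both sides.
LHS = (3 · 3)² = 81
RHS = 3² · 3² = 81

LHS = RHS: the two sides agree.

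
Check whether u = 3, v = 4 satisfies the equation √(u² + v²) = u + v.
Fails

Substituting u = 3, v = 4:

LHS = √(3² + 4²) = 5
RHS = 3 + 4 = 7

LHS ≠ RHS, so the equation does not hold at this point.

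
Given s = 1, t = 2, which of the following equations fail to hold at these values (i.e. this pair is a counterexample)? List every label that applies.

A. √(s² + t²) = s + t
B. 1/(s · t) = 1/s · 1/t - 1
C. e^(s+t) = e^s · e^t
A, B

Evaluating each claim at the given values:
A. LHS = √(5) ≈ 2.236, RHS = 3 → fails here (LHS ≠ RHS)
B. LHS = 1/2, RHS = -1/2 → fails here (LHS ≠ RHS)
C. LHS = e^3 ≈ 20.09, RHS = e^3 ≈ 20.09 → holds here (LHS = RHS)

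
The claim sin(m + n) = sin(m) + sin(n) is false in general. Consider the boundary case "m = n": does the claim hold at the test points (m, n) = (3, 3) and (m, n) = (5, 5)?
No, fails at both test points

At (3, 3): LHS = sin(6) ≈ -0.2794 ≠ RHS = 2·sin(3) ≈ 0.2822
At (5, 5): LHS = sin(10) ≈ -0.544 ≠ RHS = 2·sin(5) ≈ -1.918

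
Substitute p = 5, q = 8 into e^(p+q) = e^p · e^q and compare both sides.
LHS = e^(5+8) = e^13 ≈ 442413.4
RHS = e^5 · e^8 = e^13 ≈ 442413.4

LHS = RHS: the two sides agree.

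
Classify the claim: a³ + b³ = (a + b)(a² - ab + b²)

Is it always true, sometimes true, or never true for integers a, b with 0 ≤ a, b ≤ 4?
The identity holds for every pair in the range. For instance at (a, b) = (2, 3): both sides equal 35.

Answer: Always true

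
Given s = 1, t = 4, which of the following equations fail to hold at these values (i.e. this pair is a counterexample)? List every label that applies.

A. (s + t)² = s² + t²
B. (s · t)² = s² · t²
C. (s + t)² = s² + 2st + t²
Evaluating each claim at the given values:
A. LHS = 25, RHS = 17 → fails here (LHS ≠ RHS)
B. LHS = 16, RHS = 16 → holds here (LHS = RHS)
C. LHS = 25, RHS = 25 → holds here (LHS = RHS)

Answer: A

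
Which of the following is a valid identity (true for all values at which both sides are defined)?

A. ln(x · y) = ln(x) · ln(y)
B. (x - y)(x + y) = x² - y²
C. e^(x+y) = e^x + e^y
A: fails at (2, 7) — LHS = ln(14) ≈ 2.639, RHS = ln(2)·ln(7) ≈ 1.349.
B: holds — e.g. at (5, 5), both sides equal 0.
C: fails at (0, 1) — LHS = e ≈ 2.718, RHS = 1 + e ≈ 3.718.

Answer: B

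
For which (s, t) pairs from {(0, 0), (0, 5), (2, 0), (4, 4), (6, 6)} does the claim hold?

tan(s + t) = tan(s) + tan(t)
Testing each pair:
(0, 0): LHS = 0, RHS = 0 → holds
(0, 5): LHS = tan(5) ≈ -3.381, RHS = tan(5) ≈ -3.381 → holds
(2, 0): LHS = tan(2) ≈ -2.185, RHS = tan(2) ≈ -2.185 → holds
(4, 4): LHS = tan(8) ≈ -6.8, RHS = 2·tan(4) ≈ 2.316 → fails
(6, 6): LHS = tan(12) ≈ -0.6359, RHS = 2·tan(6) ≈ -0.582 → fails

3 of 5 pairs satisfy the claim.

Answer: (0, 0), (0, 5), (2, 0)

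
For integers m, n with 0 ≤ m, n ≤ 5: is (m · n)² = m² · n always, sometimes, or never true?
Sometimes true

It holds at (m, n) = (0, 0) (both sides equal 0), but fails at (m, n) = (2, 3) (LHS = 36, RHS = 12).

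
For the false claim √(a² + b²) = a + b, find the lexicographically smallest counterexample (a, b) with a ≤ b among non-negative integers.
(a, b) = (1, 1)

At (0, 5): both sides equal 5, so it holds there.
At (0, 6): both sides equal 6, so it holds there.

Substituting (1, 1) into the claim:
LHS = √(1² + 1²) = √(2) ≈ 1.414
RHS = 1 + 1 = 2

Since LHS ≠ RHS, this pair disproves the claim, and no lexicographically smaller pair (a ≤ b, non-negative integers) does.

For instance (4, 5) is also a counterexample (LHS = √(41) ≈ 6.403, RHS = 9), but it's lexicographically larger.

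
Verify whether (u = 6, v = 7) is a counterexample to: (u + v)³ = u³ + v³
Yes

Substituting u = 6, v = 7:
LHS = (6 + 7)³ = 2197
RHS = 6³ + 7³ = 559

Since LHS ≠ RHS, this pair disproves the claim.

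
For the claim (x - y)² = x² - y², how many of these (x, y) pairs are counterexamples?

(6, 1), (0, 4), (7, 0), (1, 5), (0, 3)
4

Testing each pair:
(6, 1): LHS = 25, RHS = 35 → counterexample
(0, 4): LHS = 16, RHS = -16 → counterexample
(7, 0): LHS = 49, RHS = 49 → satisfies claim
(1, 5): LHS = 16, RHS = -24 → counterexample
(0, 3): LHS = 9, RHS = -9 → counterexample

That makes 4 counterexamples.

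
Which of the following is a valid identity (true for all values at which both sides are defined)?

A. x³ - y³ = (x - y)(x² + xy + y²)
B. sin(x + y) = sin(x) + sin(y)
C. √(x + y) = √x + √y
A

A: holds — e.g. at (2, 3), both sides equal -19.
B: fails at (2, 4) — LHS = sin(6) ≈ -0.2794, RHS = sin(4) + sin(2) ≈ 0.1525.
C: fails at (3, 3) — LHS = √(6) ≈ 2.449, RHS = 2·√(3) ≈ 3.464.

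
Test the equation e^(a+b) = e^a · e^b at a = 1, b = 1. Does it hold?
Holds

Substituting a = 1, b = 1:

LHS = e^(1+1) = e^2 ≈ 7.389
RHS = e^1 · e^1 = e^2 ≈ 7.389

LHS = RHS, so the equation holds at this point.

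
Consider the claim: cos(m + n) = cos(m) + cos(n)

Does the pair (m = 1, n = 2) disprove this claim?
Substituting m = 1, n = 2:
LHS = cos(1 + 2) = cos(3) ≈ -0.99
RHS = cos(1) + cos(2) ≈ 0.1242

Since LHS ≠ RHS, this pair disproves the claim.

Answer: Yes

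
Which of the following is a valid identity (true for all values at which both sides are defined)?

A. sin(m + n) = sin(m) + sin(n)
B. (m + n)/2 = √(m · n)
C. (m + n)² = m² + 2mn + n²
A: fails at (2, 4) — LHS = sin(6) ≈ -0.2794, RHS = sin(4) + sin(2) ≈ 0.1525.
B: fails at (1, 5) — LHS = 3, RHS = √(5) ≈ 2.236.
C: holds — e.g. at (4, 4), both sides equal 64.

Answer: C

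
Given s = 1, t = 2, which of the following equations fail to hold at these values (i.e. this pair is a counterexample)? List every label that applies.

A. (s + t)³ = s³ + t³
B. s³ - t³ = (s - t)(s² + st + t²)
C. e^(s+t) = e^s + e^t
Evaluating each claim at the given values:
A. LHS = 27, RHS = 9 → fails here (LHS ≠ RHS)
B. LHS = -7, RHS = -7 → holds here (LHS = RHS)
C. LHS = e^3 ≈ 20.09, RHS = e + e^2 ≈ 10.11 → fails here (LHS ≠ RHS)

Answer: A, C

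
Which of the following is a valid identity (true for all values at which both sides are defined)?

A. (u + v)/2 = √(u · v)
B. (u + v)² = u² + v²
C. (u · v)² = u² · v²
C

A: fails at (1, 3) — LHS = 2, RHS = √(3) ≈ 1.732.
B: fails at (1, 1) — LHS = 4, RHS = 2.
C: holds — e.g. at (1, 2), both sides equal 4.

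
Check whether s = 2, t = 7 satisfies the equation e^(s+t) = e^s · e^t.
Holds

Substituting s = 2, t = 7:

LHS = e^(2+7) = e^9 ≈ 8103
RHS = e^2 · e^7 = e^9 ≈ 8103

LHS = RHS, so the equation holds at this point.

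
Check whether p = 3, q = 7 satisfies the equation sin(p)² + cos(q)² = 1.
Fails

Substituting p = 3, q = 7:

LHS = sin(3)² + cos(7)² ≈ 0.5883
RHS = 1

LHS ≠ RHS, so the equation does not hold at this point.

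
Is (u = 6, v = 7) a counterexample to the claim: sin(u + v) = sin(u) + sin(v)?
Substituting u = 6, v = 7:
LHS = sin(6 + 7) = sin(13) ≈ 0.4202
RHS = sin(6) + sin(7) ≈ 0.3776

Since LHS ≠ RHS, this pair disproves the claim.

Answer: Yes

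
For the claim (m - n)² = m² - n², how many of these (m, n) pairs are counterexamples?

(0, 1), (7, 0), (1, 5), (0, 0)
2

Testing each pair:
(0, 1): LHS = 1, RHS = -1 → counterexample
(7, 0): LHS = 49, RHS = 49 → satisfies claim
(1, 5): LHS = 16, RHS = -24 → counterexample
(0, 0): LHS = 0, RHS = 0 → satisfies claim

That makes 2 counterexamples.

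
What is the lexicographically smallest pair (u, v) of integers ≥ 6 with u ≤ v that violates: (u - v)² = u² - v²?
(u, v) = (6, 7)

Substituting (6, 7) into the claim:
LHS = (6 - 7)² = 1
RHS = 6² - 7² = -13

Since LHS ≠ RHS, this pair disproves the claim, and no lexicographically smaller pair (u ≤ v, integers ≥ 6) does.

For instance (6, 8) is also a counterexample (LHS = 4, RHS = -28), but it's lexicographically larger.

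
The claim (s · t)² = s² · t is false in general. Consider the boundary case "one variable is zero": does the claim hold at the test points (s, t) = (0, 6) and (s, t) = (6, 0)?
At (0, 6): LHS = 0, RHS = 0 → equal
At (6, 0): LHS = 0, RHS = 0 → equal

So the claim does hold at both of these boundary points, even though it is not an identity.

Answer: Yes, holds at both test points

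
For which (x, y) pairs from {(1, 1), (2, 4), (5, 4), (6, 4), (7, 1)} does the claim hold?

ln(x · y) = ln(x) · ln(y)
(1, 1)

Testing each pair:
(1, 1): LHS = 0, RHS = 0 → holds
(2, 4): LHS = ln(8) ≈ 2.079, RHS = ln(2)·ln(4) ≈ 0.9609 → fails
(5, 4): LHS = ln(20) ≈ 2.996, RHS = ln(4)·ln(5) ≈ 2.231 → fails
(6, 4): LHS = ln(24) ≈ 3.178, RHS = ln(4)·ln(6) ≈ 2.484 → fails
(7, 1): LHS = ln(7) ≈ 1.946, RHS = 0 → fails

1 of 5 pairs satisfies the claim.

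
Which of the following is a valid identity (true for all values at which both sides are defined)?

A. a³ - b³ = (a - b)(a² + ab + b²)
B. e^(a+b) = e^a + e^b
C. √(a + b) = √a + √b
A: holds — e.g. at (2, 2), both sides equal 0.
B: fails at (1, 4) — LHS = e^5 ≈ 148.4, RHS = e + e^4 ≈ 57.32.
C: fails at (2, 7) — LHS = 3, RHS = √(2) + √(7) ≈ 4.06.

Answer: A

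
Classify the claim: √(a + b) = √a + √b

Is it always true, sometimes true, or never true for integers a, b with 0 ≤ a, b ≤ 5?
Sometimes true

It holds at (a, b) = (3, 0) (both sides equal √(3) ≈ 1.732), but fails at (a, b) = (5, 4) (LHS = 3, RHS = 2 + √(5) ≈ 4.236).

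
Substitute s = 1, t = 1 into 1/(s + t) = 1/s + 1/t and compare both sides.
LHS = 1/(1 + 1) = 1/2
RHS = 1/1 + 1/1 = 2

LHS ≠ RHS, so the equation does not hold here.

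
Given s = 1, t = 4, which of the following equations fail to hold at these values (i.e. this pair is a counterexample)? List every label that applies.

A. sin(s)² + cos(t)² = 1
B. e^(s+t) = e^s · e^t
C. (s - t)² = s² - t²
A, C

Evaluating each claim at the given values:
A. LHS = cos(4)² + sin(1)² ≈ 1.135, RHS = 1 → fails here (LHS ≠ RHS)
B. LHS = e^5 ≈ 148.4, RHS = e^5 ≈ 148.4 → holds here (LHS = RHS)
C. LHS = 9, RHS = -15 → fails here (LHS ≠ RHS)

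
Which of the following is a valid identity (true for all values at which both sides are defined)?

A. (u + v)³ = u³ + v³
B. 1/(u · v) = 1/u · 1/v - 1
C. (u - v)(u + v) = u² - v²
C

A: fails at (3, 3) — LHS = 216, RHS = 54.
B: fails at (3, 4) — LHS = 1/12, RHS = -11/12.
C: holds — e.g. at (3, 4), both sides equal -7.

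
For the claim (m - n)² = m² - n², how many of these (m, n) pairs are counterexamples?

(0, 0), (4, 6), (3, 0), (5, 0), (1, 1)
1

Testing each pair:
(0, 0): LHS = 0, RHS = 0 → satisfies claim
(4, 6): LHS = 4, RHS = -20 → counterexample
(3, 0): LHS = 9, RHS = 9 → satisfies claim
(5, 0): LHS = 25, RHS = 25 → satisfies claim
(1, 1): LHS = 0, RHS = 0 → satisfies claim

That makes 1 counterexample.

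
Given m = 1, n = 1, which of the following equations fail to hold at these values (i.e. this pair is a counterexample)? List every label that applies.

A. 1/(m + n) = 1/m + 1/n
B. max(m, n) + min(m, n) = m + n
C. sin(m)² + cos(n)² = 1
A

Evaluating each claim at the given values:
A. LHS = 1/2, RHS = 2 → fails here (LHS ≠ RHS)
B. LHS = 2, RHS = 2 → holds here (LHS = RHS)
C. LHS = cos(1)² + sin(1)² = 1, RHS = 1 → holds here (LHS = RHS)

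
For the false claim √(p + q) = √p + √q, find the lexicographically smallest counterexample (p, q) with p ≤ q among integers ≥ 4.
(p, q) = (4, 4)

Substituting (4, 4) into the claim:
LHS = √(4 + 4) = 2·√(2) ≈ 2.828
RHS = √4 + √4 = 4

Since LHS ≠ RHS, this pair disproves the claim, and no lexicographically smaller pair (p ≤ q, integers ≥ 4) does.

For instance (5, 10) is also a counterexample (LHS = √(15) ≈ 3.873, RHS = √(5) + √(10) ≈ 5.398), but it's lexicographically larger.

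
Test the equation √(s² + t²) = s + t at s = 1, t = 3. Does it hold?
Substituting s = 1, t = 3:

LHS = √(1² + 3²) = √(10) ≈ 3.162
RHS = 1 + 3 = 4

LHS ≠ RHS, so the equation does not hold at this point.

Answer: Fails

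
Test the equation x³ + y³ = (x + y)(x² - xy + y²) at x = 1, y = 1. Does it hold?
Holds

Substituting x = 1, y = 1:

LHS = 1³ + 1³ = 2
RHS = (1 + 1)(1² - 1·1 + 1²) = 2

LHS = RHS, so the equation holds at this point.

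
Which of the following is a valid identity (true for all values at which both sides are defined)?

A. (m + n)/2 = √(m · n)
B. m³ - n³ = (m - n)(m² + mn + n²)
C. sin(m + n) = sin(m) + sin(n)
B

A: fails at (0, 1) — LHS = 1/2, RHS = 0.
B: holds — e.g. at (2, 2), both sides equal 0.
C: fails at (1, 3) — LHS = sin(4) ≈ -0.7568, RHS = sin(3) + sin(1) ≈ 0.9826.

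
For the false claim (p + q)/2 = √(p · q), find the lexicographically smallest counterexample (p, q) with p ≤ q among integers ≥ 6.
(p, q) = (6, 7)

Substituting (6, 7) into the claim:
LHS = (6 + 7)/2 = 13/2
RHS = √(6 · 7) = √(42) ≈ 6.481

Since LHS ≠ RHS, this pair disproves the claim, and no lexicographically smaller pair (p ≤ q, integers ≥ 6) does.

For instance (8, 11) is also a counterexample (LHS = 19/2, RHS = 2·√(22) ≈ 9.381), but it's lexicographically larger.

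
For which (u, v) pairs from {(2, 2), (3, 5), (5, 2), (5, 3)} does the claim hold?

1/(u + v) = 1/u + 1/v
None

Testing each pair:
(2, 2): LHS = 1/4, RHS = 1 → fails
(3, 5): LHS = 1/8, RHS = 8/15 → fails
(5, 2): LHS = 1/7, RHS = 7/10 → fails
(5, 3): LHS = 1/8, RHS = 8/15 → fails

No pair satisfies the claim.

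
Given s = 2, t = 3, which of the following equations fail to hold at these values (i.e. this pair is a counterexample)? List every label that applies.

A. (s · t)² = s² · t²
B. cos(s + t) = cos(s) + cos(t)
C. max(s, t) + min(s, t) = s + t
B

Evaluating each claim at the given values:
A. LHS = 36, RHS = 36 → holds here (LHS = RHS)
B. LHS = cos(5) ≈ 0.2837, RHS = cos(3) + cos(2) ≈ -1.406 → fails here (LHS ≠ RHS)
C. LHS = 5, RHS = 5 → holds here (LHS = RHS)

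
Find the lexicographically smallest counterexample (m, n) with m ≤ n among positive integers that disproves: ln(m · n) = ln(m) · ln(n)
(m, n) = (1, 2)

Substituting (1, 2) into the claim:
LHS = ln(1 · 2) = ln(2) ≈ 0.6931
RHS = ln(1) · ln(2) = 0

Since LHS ≠ RHS, this pair disproves the claim, and no lexicographically smaller pair (m ≤ n, positive integers) does.

For instance (7, 8) is also a counterexample (LHS = ln(56) ≈ 4.025, RHS = ln(7)·ln(8) ≈ 4.046), but it's lexicographically larger.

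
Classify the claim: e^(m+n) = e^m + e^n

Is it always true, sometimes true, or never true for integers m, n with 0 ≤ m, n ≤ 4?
Never true

The claim fails for every pair in the range. For instance at (m, n) = (1, 1): LHS = e^2 ≈ 7.389, RHS = 2·e ≈ 5.437.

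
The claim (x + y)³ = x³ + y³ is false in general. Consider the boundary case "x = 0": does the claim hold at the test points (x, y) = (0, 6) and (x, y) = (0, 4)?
Yes, holds at both test points

At (0, 6): LHS = 216, RHS = 216 → equal
At (0, 4): LHS = 64, RHS = 64 → equal

So the claim does hold at both of these boundary points, even though it is not an identity.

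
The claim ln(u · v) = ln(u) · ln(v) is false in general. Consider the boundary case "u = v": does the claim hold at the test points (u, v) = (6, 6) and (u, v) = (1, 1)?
At (6, 6): LHS = ln(36) ≈ 3.584 ≠ RHS = ln(6)² ≈ 3.21
At (1, 1): LHS = 0, RHS = 0 → equal

Answer: Only at (1, 1)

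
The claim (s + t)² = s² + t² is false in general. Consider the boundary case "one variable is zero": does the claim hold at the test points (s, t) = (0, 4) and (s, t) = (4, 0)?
Yes, holds at both test points

At (0, 4): LHS = 16, RHS = 16 → equal
At (4, 0): LHS = 16, RHS = 16 → equal

So the claim does hold at both of these boundary points, even though it is not an identity.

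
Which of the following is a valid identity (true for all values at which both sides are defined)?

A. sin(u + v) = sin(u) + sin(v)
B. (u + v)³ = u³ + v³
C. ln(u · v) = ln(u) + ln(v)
C

A: fails at (5, 8) — LHS = sin(13) ≈ 0.4202, RHS = sin(5) + sin(8) ≈ 0.03043.
B: fails at (5, 5) — LHS = 1000, RHS = 250.
C: holds — e.g. at (2, 7), both sides equal ln(14) ≈ 2.639.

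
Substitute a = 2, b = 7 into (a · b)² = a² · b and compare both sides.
LHS = (2 · 7)² = 196
RHS = 2² · 7 = 28

LHS ≠ RHS, so the equation does not hold here.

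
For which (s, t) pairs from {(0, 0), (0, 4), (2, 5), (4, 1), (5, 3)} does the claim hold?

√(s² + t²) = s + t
(0, 0), (0, 4)

Testing each pair:
(0, 0): LHS = 0, RHS = 0 → holds
(0, 4): LHS = 4, RHS = 4 → holds
(2, 5): LHS = √(29) ≈ 5.385, RHS = 7 → fails
(4, 1): LHS = √(17) ≈ 4.123, RHS = 5 → fails
(5, 3): LHS = √(34) ≈ 5.831, RHS = 8 → fails

2 of 5 pairs satisfy the claim.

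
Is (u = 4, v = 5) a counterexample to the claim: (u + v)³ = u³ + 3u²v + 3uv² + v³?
No

Substituting u = 4, v = 5:
LHS = (4 + 5)³ = 729
RHS = 4³ + 3·4²·5 + 3·4·5² + 5³ = 729

The sides agree, so this pair does not disprove the claim.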